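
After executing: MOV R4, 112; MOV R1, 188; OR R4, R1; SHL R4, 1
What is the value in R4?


Register state trace:
  MOV R4, 112  → R4 = 112 (0b01110000)
  MOV R1, 188  → R1 = 188 (0b10111100)
  OR R4, R1  → R4 = 112 OR 188 = 252 (0b11111100)
  SHL R4, 1  → R4 = 252 << 1 = 504
Final: R4 = 504

504


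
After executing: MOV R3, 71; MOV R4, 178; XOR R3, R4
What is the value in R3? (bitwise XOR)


Register state trace:
  MOV R3, 71  → R3 = 71 (0b01000111)
  MOV R4, 178  → R4 = 178 (0b10110010)
  XOR R3, R4  → R3 = 71 XOR 178 = 245 (0b11110101)
Final: R3 = 245

245


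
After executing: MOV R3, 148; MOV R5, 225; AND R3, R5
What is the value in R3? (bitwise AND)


Register state trace:
  MOV R3, 148  → R3 = 148 (0b10010100)
  MOV R5, 225  → R5 = 225 (0b11100001)
  AND R3, R5  → R3 = 148 AND 225 = 128 (0b10000000)
Final: R3 = 128

128


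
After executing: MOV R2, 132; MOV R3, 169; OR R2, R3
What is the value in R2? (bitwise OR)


Register state trace:
  MOV R2, 132  → R2 = 132 (0b10000100)
  MOV R3, 169  → R3 = 169 (0b10101001)
  OR R2, R3   → R2 = 132 OR 169 = 173 (0b10101101)
Final: R2 = 173

173


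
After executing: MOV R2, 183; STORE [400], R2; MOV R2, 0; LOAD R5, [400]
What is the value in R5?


Register and memory trace:
  MOV R2, 183  → R2 = 183
  STORE [400], R2  → mem[400] = 183
  MOV R2, 0  → R2 = 0
  LOAD R5, [400]  → R5 = mem[400] = 183
Final: R5 = 183

183


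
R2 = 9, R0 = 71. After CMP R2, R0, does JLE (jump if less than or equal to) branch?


Trace:
  R2 = 9, R0 = 71
  CMP R2, R0  → compares 9 vs 71
  JLE checks: is 9 less than or equal to 71?
  9 < 71, so condition is true
Branch taken: Yes

Yes


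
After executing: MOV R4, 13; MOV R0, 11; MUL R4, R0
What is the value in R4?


Register state trace:
  MOV R4, 13  → R4 = 13
  MOV R0, 11  → R0 = 11
  MUL R4, R0  → R4 = 13 * 11 = 143
Final: R4 = 143

143


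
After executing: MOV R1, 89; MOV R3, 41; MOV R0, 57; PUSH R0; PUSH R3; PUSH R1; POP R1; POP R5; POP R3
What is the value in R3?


Stack trace (top is rightmost):
  MOV R1, 89  → R1 = 89
  MOV R3, 41  → R3 = 41
  MOV R0, 57  → R0 = 57
  PUSH R0  → stack: [57]
  PUSH R3  → stack: [57, 41]
  PUSH R1  → stack: [57, 41, 89]
  POP R1  → R1 = 89, stack: [57, 41]
  POP R5  → R5 = 41, stack: [57]
  POP R3  → R3 = 57, stack: []
Final: R3 = 57

57


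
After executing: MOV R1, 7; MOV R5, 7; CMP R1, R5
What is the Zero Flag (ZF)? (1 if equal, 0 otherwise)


Register state trace:
  MOV R1, 7  → R1 = 7
  MOV R5, 7  → R5 = 7
  CMP R1, R5  → computes 7 - 7 = 0
  Result is zero, so values are equal
ZF = 1

1


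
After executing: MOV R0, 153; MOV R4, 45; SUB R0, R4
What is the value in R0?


Register state trace:
  MOV R0, 153  → R0 = 153
  MOV R4, 45  → R4 = 45
  SUB R0, R4  → R0 = 153 - 45 = 108
Final: R0 = 108

108


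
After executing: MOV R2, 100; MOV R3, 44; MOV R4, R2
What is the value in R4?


Register state trace:
  MOV R2, 100  → R2 = 100
  MOV R3, 44  → R3 = 44
  MOV R4, R2  → R4 = 100
Final: R4 = 100

100


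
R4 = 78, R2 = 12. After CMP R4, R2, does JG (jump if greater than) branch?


Trace:
  R4 = 78, R2 = 12
  CMP R4, R2  → compares 78 vs 12
  JG checks: is 78 greater than 12?
  78 > 12, so condition is true
Branch taken: Yes

Yes


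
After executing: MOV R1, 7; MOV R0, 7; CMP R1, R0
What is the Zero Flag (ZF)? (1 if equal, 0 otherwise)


Register state trace:
  MOV R1, 7  → R1 = 7
  MOV R0, 7  → R0 = 7
  CMP R1, R0  → computes 7 - 7 = 0
  Result is zero, so values are equal
ZF = 1

1


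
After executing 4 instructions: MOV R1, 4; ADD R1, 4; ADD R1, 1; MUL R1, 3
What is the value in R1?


Register state trace:
  MOV R1, 4  → R1 = 4
  ADD R1, 4  → R1 = 4 + 4 = 8
  ADD R1, 1  → R1 = 8 + 1 = 9
  MUL R1, 3  → R1 = 9 * 3 = 27
Final: R1 = 27

27


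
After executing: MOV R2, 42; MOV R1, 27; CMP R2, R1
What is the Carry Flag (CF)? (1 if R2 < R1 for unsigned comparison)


Register state trace:
  MOV R2, 42  → R2 = 42
  MOV R1, 27  → R1 = 27
  CMP R2, R1  → unsigned 42 - 27: no borrow
  42 >= 27, so CF = 0
CF = 0

0


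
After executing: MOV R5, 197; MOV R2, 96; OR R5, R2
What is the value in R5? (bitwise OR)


Register state trace:
  MOV R5, 197  → R5 = 197 (0b11000101)
  MOV R2, 96  → R2 = 96 (0b01100000)
  OR R5, R2   → R5 = 197 OR 96 = 229 (0b11100101)
Final: R5 = 229

229


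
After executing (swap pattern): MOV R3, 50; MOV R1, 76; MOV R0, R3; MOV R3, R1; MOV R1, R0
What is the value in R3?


Register state trace (swap pattern):
  MOV R3, 50  → R3 = 50
  MOV R1, 76  → R1 = 76
  MOV R0, R3  → R0 = 50  (save R3)
  MOV R3, R1  → R3 = 76  (R3 gets R1's value)
  MOV R1, R0  → R1 = 50  (R1 gets saved value)
Final: R3 = 76

76


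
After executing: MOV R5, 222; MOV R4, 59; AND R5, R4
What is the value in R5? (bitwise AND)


Register state trace:
  MOV R5, 222  → R5 = 222 (0b11011110)
  MOV R4, 59  → R4 = 59 (0b00111011)
  AND R5, R4  → R5 = 222 AND 59 = 26 (0b00011010)
Final: R5 = 26

26


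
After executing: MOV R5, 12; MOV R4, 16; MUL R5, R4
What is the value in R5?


Register state trace:
  MOV R5, 12  → R5 = 12
  MOV R4, 16  → R4 = 16
  MUL R5, R4  → R5 = 12 * 16 = 192
Final: R5 = 192

192


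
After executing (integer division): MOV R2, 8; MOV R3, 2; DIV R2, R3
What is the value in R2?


Register state trace:
  MOV R2, 8  → R2 = 8
  MOV R3, 2  → R3 = 2
  DIV R2, R3  → R2 = 8 // 2 = 4
Final: R2 = 4

4


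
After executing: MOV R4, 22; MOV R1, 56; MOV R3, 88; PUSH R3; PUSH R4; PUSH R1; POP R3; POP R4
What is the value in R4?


Stack trace (top is rightmost):
  MOV R4, 22  → R4 = 22
  MOV R1, 56  → R1 = 56
  MOV R3, 88  → R3 = 88
  PUSH R3  → stack: [88]
  PUSH R4  → stack: [88, 22]
  PUSH R1  → stack: [88, 22, 56]
  POP R3  → R3 = 56, stack: [88, 22]
  POP R4  → R4 = 22, stack: [88]
Final: R4 = 22

22


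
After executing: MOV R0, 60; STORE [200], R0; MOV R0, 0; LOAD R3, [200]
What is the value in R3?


Register and memory trace:
  MOV R0, 60  → R0 = 60
  STORE [200], R0  → mem[200] = 60
  MOV R0, 0  → R0 = 0
  LOAD R3, [200]  → R3 = mem[200] = 60
Final: R3 = 60

60


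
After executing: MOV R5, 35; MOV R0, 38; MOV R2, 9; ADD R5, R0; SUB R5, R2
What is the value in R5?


Register state trace:
  MOV R5, 35  → R5 = 35
  MOV R0, 38  → R0 = 38
  MOV R2, 9  → R2 = 9
  ADD R5, R0  → R5 = 35 + 38 = 73
  SUB R5, R2  → R5 = 73 - 9 = 64
Final: R5 = 64

64


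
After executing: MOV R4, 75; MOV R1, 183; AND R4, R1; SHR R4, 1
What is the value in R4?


Register state trace:
  MOV R4, 75  → R4 = 75 (0b01001011)
  MOV R1, 183  → R1 = 183 (0b10110111)
  AND R4, R1  → R4 = 75 AND 183 = 3 (0b00000011)
  SHR R4, 1  → R4 = 3 >> 1 = 1
Final: R4 = 1

1


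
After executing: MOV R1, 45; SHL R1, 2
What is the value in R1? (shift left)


Register state trace:
  MOV R1, 45  → R1 = 45
  SHL R1, 2  → R1 = 45 << 2 = 45 * 2^2 = 180
Final: R1 = 180

180


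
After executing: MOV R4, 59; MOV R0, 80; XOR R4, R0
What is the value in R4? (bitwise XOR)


Register state trace:
  MOV R4, 59  → R4 = 59 (0b00111011)
  MOV R0, 80  → R0 = 80 (0b01010000)
  XOR R4, R0  → R4 = 59 XOR 80 = 107 (0b01101011)
Final: R4 = 107

107


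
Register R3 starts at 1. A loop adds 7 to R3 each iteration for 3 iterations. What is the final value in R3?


Starting value: R3 = 1
  Iter 1: R3 = 1 + 7 = 8
  Iter 2: R3 = 8 + 7 = 15
  Iter 3: R3 = 15 + 7 = 22
Final: R3 = 22

22


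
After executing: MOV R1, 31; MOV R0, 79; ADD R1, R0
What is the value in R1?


Register state trace:
  MOV R1, 31  → R1 = 31
  MOV R0, 79  → R0 = 79
  ADD R1, R0  → R1 = 31 + 79 = 110
Final: R1 = 110

110


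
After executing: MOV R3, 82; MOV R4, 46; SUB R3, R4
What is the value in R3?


Register state trace:
  MOV R3, 82  → R3 = 82
  MOV R4, 46  → R4 = 46
  SUB R3, R4  → R3 = 82 - 46 = 36
Final: R3 = 36

36


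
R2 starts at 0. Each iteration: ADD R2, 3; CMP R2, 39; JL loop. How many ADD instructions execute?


Loop trace (R2 starts at 0, target 39, step 3):
  ADD #1: R2 = 0 + 3 = 3  → 3 < 39, loop
  ADD #2: R2 = 3 + 3 = 6  → 6 < 39, loop
  ADD #3: R2 = 6 + 3 = 9  → 9 < 39, loop
  ADD #4: R2 = 9 + 3 = 12  → 12 < 39, loop
  ADD #5: R2 = 12 + 3 = 15  → 15 < 39, loop
  ADD #6: R2 = 15 + 3 = 18  → 18 < 39, loop
  ADD #7: R2 = 18 + 3 = 21  → 21 < 39, loop
  ADD #8: R2 = 21 + 3 = 24  → 24 < 39, loop
  ADD #9: R2 = 24 + 3 = 27  → 27 < 39, loop
  ADD #10: R2 = 27 + 3 = 30  → 30 < 39, loop
  ADD #11: R2 = 30 + 3 = 33  → 33 < 39, loop
  ADD #12: R2 = 33 + 3 = 36  → 36 < 39, loop
  ADD #13: R2 = 36 + 3 = 39  → 39 >= 39, exit
Total ADD instructions: 13

13


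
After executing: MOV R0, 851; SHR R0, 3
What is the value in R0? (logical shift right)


Register state trace:
  MOV R0, 851  → R0 = 851
  SHR R0, 3  → R0 = 851 >> 3 = 851 // 2^3 = 106
Final: R0 = 106

106


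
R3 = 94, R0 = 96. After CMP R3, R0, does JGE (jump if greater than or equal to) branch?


Trace:
  R3 = 94, R0 = 96
  CMP R3, R0  → compares 94 vs 96
  JGE checks: is 94 greater than or equal to 96?
  94 < 96, so condition is false
Branch taken: No

No


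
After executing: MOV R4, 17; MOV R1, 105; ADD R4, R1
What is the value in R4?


Register state trace:
  MOV R4, 17  → R4 = 17
  MOV R1, 105  → R1 = 105
  ADD R4, R1  → R4 = 17 + 105 = 122
Final: R4 = 122

122


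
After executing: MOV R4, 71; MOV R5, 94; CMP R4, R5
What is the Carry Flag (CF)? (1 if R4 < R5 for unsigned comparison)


Register state trace:
  MOV R4, 71  → R4 = 71
  MOV R5, 94  → R5 = 94
  CMP R4, R5  → unsigned 71 - 94: borrow occurs
  71 < 94, so CF = 1
CF = 1

1


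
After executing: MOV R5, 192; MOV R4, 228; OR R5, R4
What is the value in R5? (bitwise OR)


Register state trace:
  MOV R5, 192  → R5 = 192 (0b11000000)
  MOV R4, 228  → R4 = 228 (0b11100100)
  OR R5, R4   → R5 = 192 OR 228 = 228 (0b11100100)
Final: R5 = 228

228


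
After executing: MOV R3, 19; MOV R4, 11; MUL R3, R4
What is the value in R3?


Register state trace:
  MOV R3, 19  → R3 = 19
  MOV R4, 11  → R4 = 11
  MUL R3, R4  → R3 = 19 * 11 = 209
Final: R3 = 209

209


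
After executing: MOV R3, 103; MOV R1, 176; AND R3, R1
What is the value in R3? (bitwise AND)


Register state trace:
  MOV R3, 103  → R3 = 103 (0b01100111)
  MOV R1, 176  → R1 = 176 (0b10110000)
  AND R3, R1  → R3 = 103 AND 176 = 32 (0b00100000)
Final: R3 = 32

32


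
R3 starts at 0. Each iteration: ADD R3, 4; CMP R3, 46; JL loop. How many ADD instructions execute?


Loop trace (R3 starts at 0, target 46, step 4):
  ADD #1: R3 = 0 + 4 = 4  → 4 < 46, loop
  ADD #2: R3 = 4 + 4 = 8  → 8 < 46, loop
  ADD #3: R3 = 8 + 4 = 12  → 12 < 46, loop
  ADD #4: R3 = 12 + 4 = 16  → 16 < 46, loop
  ADD #5: R3 = 16 + 4 = 20  → 20 < 46, loop
  ADD #6: R3 = 20 + 4 = 24  → 24 < 46, loop
  ADD #7: R3 = 24 + 4 = 28  → 28 < 46, loop
  ADD #8: R3 = 28 + 4 = 32  → 32 < 46, loop
  ADD #9: R3 = 32 + 4 = 36  → 36 < 46, loop
  ADD #10: R3 = 36 + 4 = 40  → 40 < 46, loop
  ADD #11: R3 = 40 + 4 = 44  → 44 < 46, loop
  ADD #12: R3 = 44 + 4 = 48  → 48 >= 46, exit
Total ADD instructions: 12

12


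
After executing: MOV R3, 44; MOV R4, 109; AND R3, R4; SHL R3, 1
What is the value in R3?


Register state trace:
  MOV R3, 44  → R3 = 44 (0b00101100)
  MOV R4, 109  → R4 = 109 (0b01101101)
  AND R3, R4  → R3 = 44 AND 109 = 44 (0b00101100)
  SHL R3, 1  → R3 = 44 << 1 = 88
Final: R3 = 88

88


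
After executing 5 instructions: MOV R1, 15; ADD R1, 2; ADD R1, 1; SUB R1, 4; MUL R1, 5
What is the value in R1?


Register state trace:
  MOV R1, 15  → R1 = 15
  ADD R1, 2  → R1 = 15 + 2 = 17
  ADD R1, 1  → R1 = 17 + 1 = 18
  SUB R1, 4  → R1 = 18 - 4 = 14
  MUL R1, 5  → R1 = 14 * 5 = 70
Final: R1 = 70

70


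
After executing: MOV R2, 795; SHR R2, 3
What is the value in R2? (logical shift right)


Register state trace:
  MOV R2, 795  → R2 = 795
  SHR R2, 3  → R2 = 795 >> 3 = 795 // 2^3 = 99
Final: R2 = 99

99


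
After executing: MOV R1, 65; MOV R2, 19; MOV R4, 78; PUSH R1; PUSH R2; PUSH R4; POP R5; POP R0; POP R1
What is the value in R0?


Stack trace (top is rightmost):
  MOV R1, 65  → R1 = 65
  MOV R2, 19  → R2 = 19
  MOV R4, 78  → R4 = 78
  PUSH R1  → stack: [65]
  PUSH R2  → stack: [65, 19]
  PUSH R4  → stack: [65, 19, 78]
  POP R5  → R5 = 78, stack: [65, 19]
  POP R0  → R0 = 19, stack: [65]
  POP R1  → R1 = 65, stack: []
Final: R0 = 19

19


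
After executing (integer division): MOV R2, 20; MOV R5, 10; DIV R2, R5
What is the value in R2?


Register state trace:
  MOV R2, 20  → R2 = 20
  MOV R5, 10  → R5 = 10
  DIV R2, R5  → R2 = 20 // 10 = 2
Final: R2 = 2

2


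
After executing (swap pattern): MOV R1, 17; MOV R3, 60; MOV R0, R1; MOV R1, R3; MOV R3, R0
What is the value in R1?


Register state trace (swap pattern):
  MOV R1, 17  → R1 = 17
  MOV R3, 60  → R3 = 60
  MOV R0, R1  → R0 = 17  (save R1)
  MOV R1, R3  → R1 = 60  (R1 gets R3's value)
  MOV R3, R0  → R3 = 17  (R3 gets saved value)
Final: R1 = 60

60


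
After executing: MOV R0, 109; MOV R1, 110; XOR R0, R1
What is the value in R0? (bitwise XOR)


Register state trace:
  MOV R0, 109  → R0 = 109 (0b01101101)
  MOV R1, 110  → R1 = 110 (0b01101110)
  XOR R0, R1  → R0 = 109 XOR 110 = 3 (0b00000011)
Final: R0 = 3

3


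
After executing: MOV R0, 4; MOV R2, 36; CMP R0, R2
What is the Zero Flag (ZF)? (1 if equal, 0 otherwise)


Register state trace:
  MOV R0, 4  → R0 = 4
  MOV R2, 36  → R2 = 36
  CMP R0, R2  → computes 4 - 36 = -32
  Result is nonzero, so values are not equal
ZF = 0

0


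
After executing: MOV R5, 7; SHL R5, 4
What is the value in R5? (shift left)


Register state trace:
  MOV R5, 7  → R5 = 7
  SHL R5, 4  → R5 = 7 << 4 = 7 * 2^4 = 112
Final: R5 = 112

112


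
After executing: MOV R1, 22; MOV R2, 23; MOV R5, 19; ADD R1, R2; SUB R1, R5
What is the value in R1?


Register state trace:
  MOV R1, 22  → R1 = 22
  MOV R2, 23  → R2 = 23
  MOV R5, 19  → R5 = 19
  ADD R1, R2  → R1 = 22 + 23 = 45
  SUB R1, R5  → R1 = 45 - 19 = 26
Final: R1 = 26

26


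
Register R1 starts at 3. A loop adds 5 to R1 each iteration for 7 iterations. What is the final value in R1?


Starting value: R1 = 3
  Iter 1: R1 = 3 + 5 = 8
  Iter 2: R1 = 8 + 5 = 13
  Iter 3: R1 = 13 + 5 = 18
  Iter 4: R1 = 18 + 5 = 23
  Iter 5: R1 = 23 + 5 = 28
  Iter 6: R1 = 28 + 5 = 33
  Iter 7: R1 = 33 + 5 = 38
Final: R1 = 38

38


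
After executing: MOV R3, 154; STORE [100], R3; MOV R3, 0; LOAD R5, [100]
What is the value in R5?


Register and memory trace:
  MOV R3, 154  → R3 = 154
  STORE [100], R3  → mem[100] = 154
  MOV R3, 0  → R3 = 0
  LOAD R5, [100]  → R5 = mem[100] = 154
Final: R5 = 154

154


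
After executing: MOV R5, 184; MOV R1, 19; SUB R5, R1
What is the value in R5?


Register state trace:
  MOV R5, 184  → R5 = 184
  MOV R1, 19  → R1 = 19
  SUB R5, R1  → R5 = 184 - 19 = 165
Final: R5 = 165

165


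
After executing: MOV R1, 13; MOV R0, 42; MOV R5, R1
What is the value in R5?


Register state trace:
  MOV R1, 13  → R1 = 13
  MOV R0, 42  → R0 = 42
  MOV R5, R1  → R5 = 13
Final: R5 = 13

13


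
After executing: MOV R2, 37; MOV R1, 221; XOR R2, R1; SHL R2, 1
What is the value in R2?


Register state trace:
  MOV R2, 37  → R2 = 37 (0b00100101)
  MOV R1, 221  → R1 = 221 (0b11011101)
  XOR R2, R1  → R2 = 37 XOR 221 = 248 (0b11111000)
  SHL R2, 1  → R2 = 248 << 1 = 496
Final: R2 = 496

496


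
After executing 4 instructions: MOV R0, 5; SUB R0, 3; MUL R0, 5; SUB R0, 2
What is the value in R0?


Register state trace:
  MOV R0, 5  → R0 = 5
  SUB R0, 3  → R0 = 5 - 3 = 2
  MUL R0, 5  → R0 = 2 * 5 = 10
  SUB R0, 2  → R0 = 10 - 2 = 8
Final: R0 = 8

8


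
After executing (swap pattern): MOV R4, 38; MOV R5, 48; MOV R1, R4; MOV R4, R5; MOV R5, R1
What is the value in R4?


Register state trace (swap pattern):
  MOV R4, 38  → R4 = 38
  MOV R5, 48  → R5 = 48
  MOV R1, R4  → R1 = 38  (save R4)
  MOV R4, R5  → R4 = 48  (R4 gets R5's value)
  MOV R5, R1  → R5 = 38  (R5 gets saved value)
Final: R4 = 48

48


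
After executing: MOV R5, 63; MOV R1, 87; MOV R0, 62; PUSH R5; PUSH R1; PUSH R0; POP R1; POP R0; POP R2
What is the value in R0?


Stack trace (top is rightmost):
  MOV R5, 63  → R5 = 63
  MOV R1, 87  → R1 = 87
  MOV R0, 62  → R0 = 62
  PUSH R5  → stack: [63]
  PUSH R1  → stack: [63, 87]
  PUSH R0  → stack: [63, 87, 62]
  POP R1  → R1 = 62, stack: [63, 87]
  POP R0  → R0 = 87, stack: [63]
  POP R2  → R2 = 63, stack: []
Final: R0 = 87

87


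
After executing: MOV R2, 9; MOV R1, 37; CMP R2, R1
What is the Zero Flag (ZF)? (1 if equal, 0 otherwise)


Register state trace:
  MOV R2, 9  → R2 = 9
  MOV R1, 37  → R1 = 37
  CMP R2, R1  → computes 9 - 37 = -28
  Result is nonzero, so values are not equal
ZF = 0

0


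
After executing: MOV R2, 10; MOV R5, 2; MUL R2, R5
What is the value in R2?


Register state trace:
  MOV R2, 10  → R2 = 10
  MOV R5, 2  → R5 = 2
  MUL R2, R5  → R2 = 10 * 2 = 20
Final: R2 = 20

20


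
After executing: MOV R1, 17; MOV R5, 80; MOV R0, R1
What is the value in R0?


Register state trace:
  MOV R1, 17  → R1 = 17
  MOV R5, 80  → R5 = 80
  MOV R0, R1  → R0 = 17
Final: R0 = 17

17


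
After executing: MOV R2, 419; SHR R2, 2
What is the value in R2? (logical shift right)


Register state trace:
  MOV R2, 419  → R2 = 419
  SHR R2, 2  → R2 = 419 >> 2 = 419 // 2^2 = 104
Final: R2 = 104

104


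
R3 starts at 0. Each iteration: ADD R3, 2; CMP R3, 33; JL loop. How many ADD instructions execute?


Loop trace (R3 starts at 0, target 33, step 2):
  ADD #1: R3 = 0 + 2 = 2  → 2 < 33, loop
  ADD #2: R3 = 2 + 2 = 4  → 4 < 33, loop
  ADD #3: R3 = 4 + 2 = 6  → 6 < 33, loop
  ADD #4: R3 = 6 + 2 = 8  → 8 < 33, loop
  ADD #5: R3 = 8 + 2 = 10  → 10 < 33, loop
  ADD #6: R3 = 10 + 2 = 12  → 12 < 33, loop
  ADD #7: R3 = 12 + 2 = 14  → 14 < 33, loop
  ADD #8: R3 = 14 + 2 = 16  → 16 < 33, loop
  ADD #9: R3 = 16 + 2 = 18  → 18 < 33, loop
  ADD #10: R3 = 18 + 2 = 20  → 20 < 33, loop
  ADD #11: R3 = 20 + 2 = 22  → 22 < 33, loop
  ADD #12: R3 = 22 + 2 = 24  → 24 < 33, loop
  ADD #13: R3 = 24 + 2 = 26  → 26 < 33, loop
  ADD #14: R3 = 26 + 2 = 28  → 28 < 33, loop
  ADD #15: R3 = 28 + 2 = 30  → 30 < 33, loop
  ADD #16: R3 = 30 + 2 = 32  → 32 < 33, loop
  ADD #17: R3 = 32 + 2 = 34  → 34 >= 33, exit
Total ADD instructions: 17

17


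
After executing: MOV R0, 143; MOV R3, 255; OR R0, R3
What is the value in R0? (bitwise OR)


Register state trace:
  MOV R0, 143  → R0 = 143 (0b10001111)
  MOV R3, 255  → R3 = 255 (0b11111111)
  OR R0, R3   → R0 = 143 OR 255 = 255 (0b11111111)
Final: R0 = 255

255


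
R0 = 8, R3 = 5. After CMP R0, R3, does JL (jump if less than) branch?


Trace:
  R0 = 8, R3 = 5
  CMP R0, R3  → compares 8 vs 5
  JL checks: is 8 less than 5?
  8 > 5, so condition is false
Branch taken: No

No


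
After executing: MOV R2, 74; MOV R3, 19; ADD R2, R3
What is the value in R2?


Register state trace:
  MOV R2, 74  → R2 = 74
  MOV R3, 19  → R3 = 19
  ADD R2, R3  → R2 = 74 + 19 = 93
Final: R2 = 93

93


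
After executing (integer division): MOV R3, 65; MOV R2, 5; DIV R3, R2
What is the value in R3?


Register state trace:
  MOV R3, 65  → R3 = 65
  MOV R2, 5  → R2 = 5
  DIV R3, R2  → R3 = 65 // 5 = 13
Final: R3 = 13

13


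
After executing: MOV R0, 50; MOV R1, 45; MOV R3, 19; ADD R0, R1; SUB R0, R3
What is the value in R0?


Register state trace:
  MOV R0, 50  → R0 = 50
  MOV R1, 45  → R1 = 45
  MOV R3, 19  → R3 = 19
  ADD R0, R1  → R0 = 50 + 45 = 95
  SUB R0, R3  → R0 = 95 - 19 = 76
Final: R0 = 76

76


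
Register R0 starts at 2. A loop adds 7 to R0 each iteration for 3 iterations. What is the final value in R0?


Starting value: R0 = 2
  Iter 1: R0 = 2 + 7 = 9
  Iter 2: R0 = 9 + 7 = 16
  Iter 3: R0 = 16 + 7 = 23
Final: R0 = 23

23


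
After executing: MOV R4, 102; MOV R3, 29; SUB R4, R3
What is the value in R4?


Register state trace:
  MOV R4, 102  → R4 = 102
  MOV R3, 29  → R3 = 29
  SUB R4, R3  → R4 = 102 - 29 = 73
Final: R4 = 73

73


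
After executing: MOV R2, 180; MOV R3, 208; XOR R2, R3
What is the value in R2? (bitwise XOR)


Register state trace:
  MOV R2, 180  → R2 = 180 (0b10110100)
  MOV R3, 208  → R3 = 208 (0b11010000)
  XOR R2, R3  → R2 = 180 XOR 208 = 100 (0b01100100)
Final: R2 = 100

100


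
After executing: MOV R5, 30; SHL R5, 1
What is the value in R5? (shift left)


Register state trace:
  MOV R5, 30  → R5 = 30
  SHL R5, 1  → R5 = 30 << 1 = 30 * 2^1 = 60
Final: R5 = 60

60


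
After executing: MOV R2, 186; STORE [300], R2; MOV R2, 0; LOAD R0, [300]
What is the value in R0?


Register and memory trace:
  MOV R2, 186  → R2 = 186
  STORE [300], R2  → mem[300] = 186
  MOV R2, 0  → R2 = 0
  LOAD R0, [300]  → R0 = mem[300] = 186
Final: R0 = 186

186


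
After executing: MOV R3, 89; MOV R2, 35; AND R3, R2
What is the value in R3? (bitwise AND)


Register state trace:
  MOV R3, 89  → R3 = 89 (0b01011001)
  MOV R2, 35  → R2 = 35 (0b00100011)
  AND R3, R2  → R3 = 89 AND 35 = 1 (0b00000001)
Final: R3 = 1

1


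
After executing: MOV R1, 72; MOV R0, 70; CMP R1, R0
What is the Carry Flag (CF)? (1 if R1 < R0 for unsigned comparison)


Register state trace:
  MOV R1, 72  → R1 = 72
  MOV R0, 70  → R0 = 70
  CMP R1, R0  → unsigned 72 - 70: no borrow
  72 >= 70, so CF = 0
CF = 0

0


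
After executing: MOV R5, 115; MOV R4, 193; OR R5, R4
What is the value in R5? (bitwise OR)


Register state trace:
  MOV R5, 115  → R5 = 115 (0b01110011)
  MOV R4, 193  → R4 = 193 (0b11000001)
  OR R5, R4   → R5 = 115 OR 193 = 243 (0b11110011)
Final: R5 = 243

243


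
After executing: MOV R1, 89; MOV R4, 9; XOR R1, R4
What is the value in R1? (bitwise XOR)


Register state trace:
  MOV R1, 89  → R1 = 89 (0b01011001)
  MOV R4, 9  → R4 = 9 (0b00001001)
  XOR R1, R4  → R1 = 89 XOR 9 = 80 (0b01010000)
Final: R1 = 80

80


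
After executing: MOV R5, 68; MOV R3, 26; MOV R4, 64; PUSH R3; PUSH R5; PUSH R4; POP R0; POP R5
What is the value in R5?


Stack trace (top is rightmost):
  MOV R5, 68  → R5 = 68
  MOV R3, 26  → R3 = 26
  MOV R4, 64  → R4 = 64
  PUSH R3  → stack: [26]
  PUSH R5  → stack: [26, 68]
  PUSH R4  → stack: [26, 68, 64]
  POP R0  → R0 = 64, stack: [26, 68]
  POP R5  → R5 = 68, stack: [26]
Final: R5 = 68

68


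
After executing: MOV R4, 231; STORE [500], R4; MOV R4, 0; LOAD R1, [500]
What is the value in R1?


Register and memory trace:
  MOV R4, 231  → R4 = 231
  STORE [500], R4  → mem[500] = 231
  MOV R4, 0  → R4 = 0
  LOAD R1, [500]  → R1 = mem[500] = 231
Final: R1 = 231

231


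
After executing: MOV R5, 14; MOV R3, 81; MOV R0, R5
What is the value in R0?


Register state trace:
  MOV R5, 14  → R5 = 14
  MOV R3, 81  → R3 = 81
  MOV R0, R5  → R0 = 14
Final: R0 = 14

14


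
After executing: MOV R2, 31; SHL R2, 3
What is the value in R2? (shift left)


Register state trace:
  MOV R2, 31  → R2 = 31
  SHL R2, 3  → R2 = 31 << 3 = 31 * 2^3 = 248
Final: R2 = 248

248


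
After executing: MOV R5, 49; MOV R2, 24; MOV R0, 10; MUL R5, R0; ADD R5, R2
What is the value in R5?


Register state trace:
  MOV R5, 49  → R5 = 49
  MOV R2, 24  → R2 = 24
  MOV R0, 10  → R0 = 10
  MUL R5, R0  → R5 = 49 * 10 = 490
  ADD R5, R2  → R5 = 490 + 24 = 514
Final: R5 = 514

514


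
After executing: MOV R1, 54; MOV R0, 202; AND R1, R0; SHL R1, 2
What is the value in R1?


Register state trace:
  MOV R1, 54  → R1 = 54 (0b00110110)
  MOV R0, 202  → R0 = 202 (0b11001010)
  AND R1, R0  → R1 = 54 AND 202 = 2 (0b00000010)
  SHL R1, 2  → R1 = 2 << 2 = 8
Final: R1 = 8

8


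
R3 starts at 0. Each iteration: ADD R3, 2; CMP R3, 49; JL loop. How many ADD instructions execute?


Loop trace (R3 starts at 0, target 49, step 2):
  ADD #1: R3 = 0 + 2 = 2  → 2 < 49, loop
  ADD #2: R3 = 2 + 2 = 4  → 4 < 49, loop
  ADD #3: R3 = 4 + 2 = 6  → 6 < 49, loop
  ADD #4: R3 = 6 + 2 = 8  → 8 < 49, loop
  ADD #5: R3 = 8 + 2 = 10  → 10 < 49, loop
  ADD #6: R3 = 10 + 2 = 12  → 12 < 49, loop
  ADD #7: R3 = 12 + 2 = 14  → 14 < 49, loop
  ADD #8: R3 = 14 + 2 = 16  → 16 < 49, loop
  ADD #9: R3 = 16 + 2 = 18  → 18 < 49, loop
  ADD #10: R3 = 18 + 2 = 20  → 20 < 49, loop
  ADD #11: R3 = 20 + 2 = 22  → 22 < 49, loop
  ADD #12: R3 = 22 + 2 = 24  → 24 < 49, loop
  ADD #13: R3 = 24 + 2 = 26  → 26 < 49, loop
  ADD #14: R3 = 26 + 2 = 28  → 28 < 49, loop
  ADD #15: R3 = 28 + 2 = 30  → 30 < 49, loop
  ADD #16: R3 = 30 + 2 = 32  → 32 < 49, loop
  ADD #17: R3 = 32 + 2 = 34  → 34 < 49, loop
  ADD #18: R3 = 34 + 2 = 36  → 36 < 49, loop
  ADD #19: R3 = 36 + 2 = 38  → 38 < 49, loop
  ADD #20: R3 = 38 + 2 = 40  → 40 < 49, loop
  ADD #21: R3 = 40 + 2 = 42  → 42 < 49, loop
  ADD #22: R3 = 42 + 2 = 44  → 44 < 49, loop
  ADD #23: R3 = 44 + 2 = 46  → 46 < 49, loop
  ADD #24: R3 = 46 + 2 = 48  → 48 < 49, loop
  ADD #25: R3 = 48 + 2 = 50  → 50 >= 49, exit
Total ADD instructions: 25

25


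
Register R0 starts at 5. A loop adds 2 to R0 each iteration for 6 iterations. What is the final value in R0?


Starting value: R0 = 5
  Iter 1: R0 = 5 + 2 = 7
  Iter 2: R0 = 7 + 2 = 9
  Iter 3: R0 = 9 + 2 = 11
  Iter 4: R0 = 11 + 2 = 13
  Iter 5: R0 = 13 + 2 = 15
  Iter 6: R0 = 15 + 2 = 17
Final: R0 = 17

17


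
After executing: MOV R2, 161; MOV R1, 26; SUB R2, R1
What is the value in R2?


Register state trace:
  MOV R2, 161  → R2 = 161
  MOV R1, 26  → R1 = 26
  SUB R2, R1  → R2 = 161 - 26 = 135
Final: R2 = 135

135


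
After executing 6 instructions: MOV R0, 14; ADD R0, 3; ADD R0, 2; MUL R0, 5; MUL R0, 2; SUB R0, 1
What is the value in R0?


Register state trace:
  MOV R0, 14  → R0 = 14
  ADD R0, 3  → R0 = 14 + 3 = 17
  ADD R0, 2  → R0 = 17 + 2 = 19
  MUL R0, 5  → R0 = 19 * 5 = 95
  MUL R0, 2  → R0 = 95 * 2 = 190
  SUB R0, 1  → R0 = 190 - 1 = 189
Final: R0 = 189

189


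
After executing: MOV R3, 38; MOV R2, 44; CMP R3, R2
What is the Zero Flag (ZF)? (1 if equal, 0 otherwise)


Register state trace:
  MOV R3, 38  → R3 = 38
  MOV R2, 44  → R2 = 44
  CMP R3, R2  → computes 38 - 44 = -6
  Result is nonzero, so values are not equal
ZF = 0

0


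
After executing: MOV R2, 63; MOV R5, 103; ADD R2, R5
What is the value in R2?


Register state trace:
  MOV R2, 63  → R2 = 63
  MOV R5, 103  → R5 = 103
  ADD R2, R5  → R2 = 63 + 103 = 166
Final: R2 = 166

166


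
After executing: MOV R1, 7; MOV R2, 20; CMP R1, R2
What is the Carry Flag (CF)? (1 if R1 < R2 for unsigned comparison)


Register state trace:
  MOV R1, 7  → R1 = 7
  MOV R2, 20  → R2 = 20
  CMP R1, R2  → unsigned 7 - 20: borrow occurs
  7 < 20, so CF = 1
CF = 1

1


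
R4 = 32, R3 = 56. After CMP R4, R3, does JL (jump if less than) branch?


Trace:
  R4 = 32, R3 = 56
  CMP R4, R3  → compares 32 vs 56
  JL checks: is 32 less than 56?
  32 < 56, so condition is true
Branch taken: Yes

Yes


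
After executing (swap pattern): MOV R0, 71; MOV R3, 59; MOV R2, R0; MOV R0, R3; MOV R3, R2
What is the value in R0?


Register state trace (swap pattern):
  MOV R0, 71  → R0 = 71
  MOV R3, 59  → R3 = 59
  MOV R2, R0  → R2 = 71  (save R0)
  MOV R0, R3  → R0 = 59  (R0 gets R3's value)
  MOV R3, R2  → R3 = 71  (R3 gets saved value)
Final: R0 = 59

59


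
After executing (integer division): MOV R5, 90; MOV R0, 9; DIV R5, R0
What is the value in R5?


Register state trace:
  MOV R5, 90  → R5 = 90
  MOV R0, 9  → R0 = 9
  DIV R5, R0  → R5 = 90 // 9 = 10
Final: R5 = 10

10


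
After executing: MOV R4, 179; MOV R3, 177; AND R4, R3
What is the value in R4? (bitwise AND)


Register state trace:
  MOV R4, 179  → R4 = 179 (0b10110011)
  MOV R3, 177  → R3 = 177 (0b10110001)
  AND R4, R3  → R4 = 179 AND 177 = 177 (0b10110001)
Final: R4 = 177

177


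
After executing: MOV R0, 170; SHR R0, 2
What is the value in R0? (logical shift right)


Register state trace:
  MOV R0, 170  → R0 = 170
  SHR R0, 2  → R0 = 170 >> 2 = 170 // 2^2 = 42
Final: R0 = 42

42


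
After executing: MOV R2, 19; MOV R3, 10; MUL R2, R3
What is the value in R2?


Register state trace:
  MOV R2, 19  → R2 = 19
  MOV R3, 10  → R3 = 10
  MUL R2, R3  → R2 = 19 * 10 = 190
Final: R2 = 190

190


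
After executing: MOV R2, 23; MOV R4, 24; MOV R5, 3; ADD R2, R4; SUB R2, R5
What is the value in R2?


Register state trace:
  MOV R2, 23  → R2 = 23
  MOV R4, 24  → R4 = 24
  MOV R5, 3  → R5 = 3
  ADD R2, R4  → R2 = 23 + 24 = 47
  SUB R2, R5  → R2 = 47 - 3 = 44
Final: R2 = 44

44


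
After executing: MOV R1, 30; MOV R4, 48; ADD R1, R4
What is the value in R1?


Register state trace:
  MOV R1, 30  → R1 = 30
  MOV R4, 48  → R4 = 48
  ADD R1, R4  → R1 = 30 + 48 = 78
Final: R1 = 78

78


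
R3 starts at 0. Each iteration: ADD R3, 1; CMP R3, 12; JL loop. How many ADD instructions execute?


Loop trace (R3 starts at 0, target 12, step 1):
  ADD #1: R3 = 0 + 1 = 1  → 1 < 12, loop
  ADD #2: R3 = 1 + 1 = 2  → 2 < 12, loop
  ADD #3: R3 = 2 + 1 = 3  → 3 < 12, loop
  ADD #4: R3 = 3 + 1 = 4  → 4 < 12, loop
  ADD #5: R3 = 4 + 1 = 5  → 5 < 12, loop
  ADD #6: R3 = 5 + 1 = 6  → 6 < 12, loop
  ADD #7: R3 = 6 + 1 = 7  → 7 < 12, loop
  ADD #8: R3 = 7 + 1 = 8  → 8 < 12, loop
  ADD #9: R3 = 8 + 1 = 9  → 9 < 12, loop
  ADD #10: R3 = 9 + 1 = 10  → 10 < 12, loop
  ADD #11: R3 = 10 + 1 = 11  → 11 < 12, loop
  ADD #12: R3 = 11 + 1 = 12  → 12 >= 12, exit
Total ADD instructions: 12

12


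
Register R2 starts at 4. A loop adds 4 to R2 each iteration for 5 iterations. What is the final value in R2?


Starting value: R2 = 4
  Iter 1: R2 = 4 + 4 = 8
  Iter 2: R2 = 8 + 4 = 12
  Iter 3: R2 = 12 + 4 = 16
  Iter 4: R2 = 16 + 4 = 20
  Iter 5: R2 = 20 + 4 = 24
Final: R2 = 24

24


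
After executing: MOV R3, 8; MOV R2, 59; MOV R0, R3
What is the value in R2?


Register state trace:
  MOV R3, 8  → R3 = 8
  MOV R2, 59  → R2 = 59
  MOV R0, R3  → R0 = 8
Final: R2 = 59

59


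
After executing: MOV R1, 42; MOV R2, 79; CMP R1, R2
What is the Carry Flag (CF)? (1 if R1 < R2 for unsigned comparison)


Register state trace:
  MOV R1, 42  → R1 = 42
  MOV R2, 79  → R2 = 79
  CMP R1, R2  → unsigned 42 - 79: borrow occurs
  42 < 79, so CF = 1
CF = 1

1


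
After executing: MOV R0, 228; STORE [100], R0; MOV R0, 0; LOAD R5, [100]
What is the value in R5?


Register and memory trace:
  MOV R0, 228  → R0 = 228
  STORE [100], R0  → mem[100] = 228
  MOV R0, 0  → R0 = 0
  LOAD R5, [100]  → R5 = mem[100] = 228
Final: R5 = 228

228


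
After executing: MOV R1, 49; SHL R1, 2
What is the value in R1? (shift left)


Register state trace:
  MOV R1, 49  → R1 = 49
  SHL R1, 2  → R1 = 49 << 2 = 49 * 2^2 = 196
Final: R1 = 196

196


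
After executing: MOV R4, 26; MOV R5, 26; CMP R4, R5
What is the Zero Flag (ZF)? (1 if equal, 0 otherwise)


Register state trace:
  MOV R4, 26  → R4 = 26
  MOV R5, 26  → R5 = 26
  CMP R4, R5  → computes 26 - 26 = 0
  Result is zero, so values are equal
ZF = 1

1


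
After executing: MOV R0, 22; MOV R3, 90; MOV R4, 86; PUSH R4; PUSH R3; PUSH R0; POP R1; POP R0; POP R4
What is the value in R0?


Stack trace (top is rightmost):
  MOV R0, 22  → R0 = 22
  MOV R3, 90  → R3 = 90
  MOV R4, 86  → R4 = 86
  PUSH R4  → stack: [86]
  PUSH R3  → stack: [86, 90]
  PUSH R0  → stack: [86, 90, 22]
  POP R1  → R1 = 22, stack: [86, 90]
  POP R0  → R0 = 90, stack: [86]
  POP R4  → R4 = 86, stack: []
Final: R0 = 90

90


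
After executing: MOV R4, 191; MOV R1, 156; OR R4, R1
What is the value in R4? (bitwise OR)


Register state trace:
  MOV R4, 191  → R4 = 191 (0b10111111)
  MOV R1, 156  → R1 = 156 (0b10011100)
  OR R4, R1   → R4 = 191 OR 156 = 191 (0b10111111)
Final: R4 = 191

191


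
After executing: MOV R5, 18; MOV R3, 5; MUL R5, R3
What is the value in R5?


Register state trace:
  MOV R5, 18  → R5 = 18
  MOV R3, 5  → R3 = 5
  MUL R5, R3  → R5 = 18 * 5 = 90
Final: R5 = 90

90


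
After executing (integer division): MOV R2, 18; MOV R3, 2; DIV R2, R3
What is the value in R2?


Register state trace:
  MOV R2, 18  → R2 = 18
  MOV R3, 2  → R3 = 2
  DIV R2, R3  → R2 = 18 // 2 = 9
Final: R2 = 9

9


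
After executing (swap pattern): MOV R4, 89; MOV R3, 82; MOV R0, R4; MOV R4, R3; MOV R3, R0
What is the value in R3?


Register state trace (swap pattern):
  MOV R4, 89  → R4 = 89
  MOV R3, 82  → R3 = 82
  MOV R0, R4  → R0 = 89  (save R4)
  MOV R4, R3  → R4 = 82  (R4 gets R3's value)
  MOV R3, R0  → R3 = 89  (R3 gets saved value)
Final: R3 = 89

89


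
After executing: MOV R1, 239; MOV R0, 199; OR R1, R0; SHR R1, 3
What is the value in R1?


Register state trace:
  MOV R1, 239  → R1 = 239 (0b11101111)
  MOV R0, 199  → R0 = 199 (0b11000111)
  OR R1, R0  → R1 = 239 OR 199 = 239 (0b11101111)
  SHR R1, 3  → R1 = 239 >> 3 = 29
Final: R1 = 29

29


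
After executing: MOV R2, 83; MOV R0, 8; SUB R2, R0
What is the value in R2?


Register state trace:
  MOV R2, 83  → R2 = 83
  MOV R0, 8  → R0 = 8
  SUB R2, R0  → R2 = 83 - 8 = 75
Final: R2 = 75

75


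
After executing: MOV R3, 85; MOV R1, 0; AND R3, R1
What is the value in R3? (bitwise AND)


Register state trace:
  MOV R3, 85  → R3 = 85 (0b01010101)
  MOV R1, 0  → R1 = 0 (0b00000000)
  AND R3, R1  → R3 = 85 AND 0 = 0 (0b00000000)
Final: R3 = 0

0


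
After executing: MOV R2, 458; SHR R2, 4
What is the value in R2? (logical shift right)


Register state trace:
  MOV R2, 458  → R2 = 458
  SHR R2, 4  → R2 = 458 >> 4 = 458 // 2^4 = 28
Final: R2 = 28

28


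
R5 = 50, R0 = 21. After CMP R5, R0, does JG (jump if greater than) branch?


Trace:
  R5 = 50, R0 = 21
  CMP R5, R0  → compares 50 vs 21
  JG checks: is 50 greater than 21?
  50 > 21, so condition is true
Branch taken: Yes

Yes


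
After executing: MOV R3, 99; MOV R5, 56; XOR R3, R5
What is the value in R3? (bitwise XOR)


Register state trace:
  MOV R3, 99  → R3 = 99 (0b01100011)
  MOV R5, 56  → R5 = 56 (0b00111000)
  XOR R3, R5  → R3 = 99 XOR 56 = 91 (0b01011011)
Final: R3 = 91

91


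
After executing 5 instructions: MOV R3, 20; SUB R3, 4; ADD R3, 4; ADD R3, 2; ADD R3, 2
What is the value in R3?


Register state trace:
  MOV R3, 20  → R3 = 20
  SUB R3, 4  → R3 = 20 - 4 = 16
  ADD R3, 4  → R3 = 16 + 4 = 20
  ADD R3, 2  → R3 = 20 + 2 = 22
  ADD R3, 2  → R3 = 22 + 2 = 24
Final: R3 = 24

24


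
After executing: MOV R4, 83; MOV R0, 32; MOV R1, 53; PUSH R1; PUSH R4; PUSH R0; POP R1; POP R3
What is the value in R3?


Stack trace (top is rightmost):
  MOV R4, 83  → R4 = 83
  MOV R0, 32  → R0 = 32
  MOV R1, 53  → R1 = 53
  PUSH R1  → stack: [53]
  PUSH R4  → stack: [53, 83]
  PUSH R0  → stack: [53, 83, 32]
  POP R1  → R1 = 32, stack: [53, 83]
  POP R3  → R3 = 83, stack: [53]
Final: R3 = 83

83


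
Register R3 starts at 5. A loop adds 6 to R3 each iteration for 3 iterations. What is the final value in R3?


Starting value: R3 = 5
  Iter 1: R3 = 5 + 6 = 11
  Iter 2: R3 = 11 + 6 = 17
  Iter 3: R3 = 17 + 6 = 23
Final: R3 = 23

23


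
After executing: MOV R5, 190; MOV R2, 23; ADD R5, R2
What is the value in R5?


Register state trace:
  MOV R5, 190  → R5 = 190
  MOV R2, 23  → R2 = 23
  ADD R5, R2  → R5 = 190 + 23 = 213
Final: R5 = 213

213


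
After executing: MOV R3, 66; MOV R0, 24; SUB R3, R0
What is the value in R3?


Register state trace:
  MOV R3, 66  → R3 = 66
  MOV R0, 24  → R0 = 24
  SUB R3, R0  → R3 = 66 - 24 = 42
Final: R3 = 42

42


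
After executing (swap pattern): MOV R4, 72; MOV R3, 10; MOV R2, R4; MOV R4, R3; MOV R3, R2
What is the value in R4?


Register state trace (swap pattern):
  MOV R4, 72  → R4 = 72
  MOV R3, 10  → R3 = 10
  MOV R2, R4  → R2 = 72  (save R4)
  MOV R4, R3  → R4 = 10  (R4 gets R3's value)
  MOV R3, R2  → R3 = 72  (R3 gets saved value)
Final: R4 = 10

10


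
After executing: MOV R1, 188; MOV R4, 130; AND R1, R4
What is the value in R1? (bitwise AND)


Register state trace:
  MOV R1, 188  → R1 = 188 (0b10111100)
  MOV R4, 130  → R4 = 130 (0b10000010)
  AND R1, R4  → R1 = 188 AND 130 = 128 (0b10000000)
Final: R1 = 128

128


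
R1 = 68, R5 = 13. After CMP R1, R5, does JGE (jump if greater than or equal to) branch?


Trace:
  R1 = 68, R5 = 13
  CMP R1, R5  → compares 68 vs 13
  JGE checks: is 68 greater than or equal to 13?
  68 > 13, so condition is true
Branch taken: Yes

Yes


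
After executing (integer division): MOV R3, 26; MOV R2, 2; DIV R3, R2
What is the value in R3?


Register state trace:
  MOV R3, 26  → R3 = 26
  MOV R2, 2  → R2 = 2
  DIV R3, R2  → R3 = 26 // 2 = 13
Final: R3 = 13

13


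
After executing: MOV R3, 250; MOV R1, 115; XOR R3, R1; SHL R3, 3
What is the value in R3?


Register state trace:
  MOV R3, 250  → R3 = 250 (0b11111010)
  MOV R1, 115  → R1 = 115 (0b01110011)
  XOR R3, R1  → R3 = 250 XOR 115 = 137 (0b10001001)
  SHL R3, 3  → R3 = 137 << 3 = 1096
Final: R3 = 1096

1096


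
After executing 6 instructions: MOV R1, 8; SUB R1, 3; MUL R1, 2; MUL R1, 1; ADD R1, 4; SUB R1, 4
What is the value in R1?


Register state trace:
  MOV R1, 8  → R1 = 8
  SUB R1, 3  → R1 = 8 - 3 = 5
  MUL R1, 2  → R1 = 5 * 2 = 10
  MUL R1, 1  → R1 = 10 * 1 = 10
  ADD R1, 4  → R1 = 10 + 4 = 14
  SUB R1, 4  → R1 = 14 - 4 = 10
Final: R1 = 10

10


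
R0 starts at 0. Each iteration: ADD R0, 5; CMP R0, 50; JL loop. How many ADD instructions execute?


Loop trace (R0 starts at 0, target 50, step 5):
  ADD #1: R0 = 0 + 5 = 5  → 5 < 50, loop
  ADD #2: R0 = 5 + 5 = 10  → 10 < 50, loop
  ADD #3: R0 = 10 + 5 = 15  → 15 < 50, loop
  ADD #4: R0 = 15 + 5 = 20  → 20 < 50, loop
  ADD #5: R0 = 20 + 5 = 25  → 25 < 50, loop
  ADD #6: R0 = 25 + 5 = 30  → 30 < 50, loop
  ADD #7: R0 = 30 + 5 = 35  → 35 < 50, loop
  ADD #8: R0 = 35 + 5 = 40  → 40 < 50, loop
  ADD #9: R0 = 40 + 5 = 45  → 45 < 50, loop
  ADD #10: R0 = 45 + 5 = 50  → 50 >= 50, exit
Total ADD instructions: 10

10


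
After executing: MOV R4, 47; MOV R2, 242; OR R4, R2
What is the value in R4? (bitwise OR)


Register state trace:
  MOV R4, 47  → R4 = 47 (0b00101111)
  MOV R2, 242  → R2 = 242 (0b11110010)
  OR R4, R2   → R4 = 47 OR 242 = 255 (0b11111111)
Final: R4 = 255

255


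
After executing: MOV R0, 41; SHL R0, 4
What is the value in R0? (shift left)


Register state trace:
  MOV R0, 41  → R0 = 41
  SHL R0, 4  → R0 = 41 << 4 = 41 * 2^4 = 656
Final: R0 = 656

656


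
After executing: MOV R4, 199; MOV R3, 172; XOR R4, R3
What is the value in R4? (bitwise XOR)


Register state trace:
  MOV R4, 199  → R4 = 199 (0b11000111)
  MOV R3, 172  → R3 = 172 (0b10101100)
  XOR R4, R3  → R4 = 199 XOR 172 = 107 (0b01101011)
Final: R4 = 107

107


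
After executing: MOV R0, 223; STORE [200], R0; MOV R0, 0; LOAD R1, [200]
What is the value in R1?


Register and memory trace:
  MOV R0, 223  → R0 = 223
  STORE [200], R0  → mem[200] = 223
  MOV R0, 0  → R0 = 0
  LOAD R1, [200]  → R1 = mem[200] = 223
Final: R1 = 223

223


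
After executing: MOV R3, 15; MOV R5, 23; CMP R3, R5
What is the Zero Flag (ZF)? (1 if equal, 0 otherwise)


Register state trace:
  MOV R3, 15  → R3 = 15
  MOV R5, 23  → R5 = 23
  CMP R3, R5  → computes 15 - 23 = -8
  Result is nonzero, so values are not equal
ZF = 0

0


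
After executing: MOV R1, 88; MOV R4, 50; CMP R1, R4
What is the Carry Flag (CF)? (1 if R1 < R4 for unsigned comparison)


Register state trace:
  MOV R1, 88  → R1 = 88
  MOV R4, 50  → R4 = 50
  CMP R1, R4  → unsigned 88 - 50: no borrow
  88 >= 50, so CF = 0
CF = 0

0
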